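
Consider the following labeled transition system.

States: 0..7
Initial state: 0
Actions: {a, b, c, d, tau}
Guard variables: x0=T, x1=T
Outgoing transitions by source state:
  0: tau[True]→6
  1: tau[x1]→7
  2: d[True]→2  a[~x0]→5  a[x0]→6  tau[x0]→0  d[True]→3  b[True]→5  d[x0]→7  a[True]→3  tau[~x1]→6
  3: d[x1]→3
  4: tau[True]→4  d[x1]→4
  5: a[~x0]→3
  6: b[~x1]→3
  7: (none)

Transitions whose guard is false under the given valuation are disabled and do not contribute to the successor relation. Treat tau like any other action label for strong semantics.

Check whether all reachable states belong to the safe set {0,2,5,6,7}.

Answer: INVARIANT HOLDS

Trace:
Inv-set: {0,2,5,6,7}
R = {0,6}
  0: ✓
  6: ✓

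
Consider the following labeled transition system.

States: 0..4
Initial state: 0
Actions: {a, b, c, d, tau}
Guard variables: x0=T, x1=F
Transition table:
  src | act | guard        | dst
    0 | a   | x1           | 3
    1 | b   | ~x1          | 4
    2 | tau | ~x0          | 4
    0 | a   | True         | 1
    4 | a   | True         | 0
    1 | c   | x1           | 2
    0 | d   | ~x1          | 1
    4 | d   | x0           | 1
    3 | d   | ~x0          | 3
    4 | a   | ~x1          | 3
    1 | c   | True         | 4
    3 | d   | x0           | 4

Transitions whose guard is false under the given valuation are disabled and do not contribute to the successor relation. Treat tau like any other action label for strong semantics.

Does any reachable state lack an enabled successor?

R = {0,1,3,4}
  0: a→1  d→1  [deg 2]
  1: b→4  c→4  [deg 2]
  3: d→4  [deg 1]
  4: a→0  a→3  d→1  [deg 3]

Answer: DEADLOCK-FREE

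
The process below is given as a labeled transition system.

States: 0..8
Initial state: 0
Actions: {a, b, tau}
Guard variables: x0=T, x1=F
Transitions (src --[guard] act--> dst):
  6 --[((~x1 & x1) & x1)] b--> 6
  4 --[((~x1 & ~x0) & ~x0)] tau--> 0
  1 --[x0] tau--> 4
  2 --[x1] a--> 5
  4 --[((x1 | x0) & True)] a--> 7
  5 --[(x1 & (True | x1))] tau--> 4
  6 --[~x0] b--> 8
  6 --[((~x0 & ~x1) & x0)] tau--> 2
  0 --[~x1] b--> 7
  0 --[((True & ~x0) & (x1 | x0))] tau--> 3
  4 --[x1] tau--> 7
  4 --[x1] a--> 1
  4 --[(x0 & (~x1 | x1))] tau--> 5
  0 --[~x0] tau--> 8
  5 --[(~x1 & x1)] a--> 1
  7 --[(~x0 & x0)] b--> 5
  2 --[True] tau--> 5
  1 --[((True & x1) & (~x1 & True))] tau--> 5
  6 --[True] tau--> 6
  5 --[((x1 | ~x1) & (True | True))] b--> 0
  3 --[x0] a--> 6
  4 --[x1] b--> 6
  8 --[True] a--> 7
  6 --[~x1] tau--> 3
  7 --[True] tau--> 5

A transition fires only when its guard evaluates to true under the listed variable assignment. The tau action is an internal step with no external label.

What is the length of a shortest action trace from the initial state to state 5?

Answer: 2

Working:
Layered search for 5:
  depth 0: {0}
  depth 1: {7}
  depth 2: {5}
depth(5)=2, e.g. b·tau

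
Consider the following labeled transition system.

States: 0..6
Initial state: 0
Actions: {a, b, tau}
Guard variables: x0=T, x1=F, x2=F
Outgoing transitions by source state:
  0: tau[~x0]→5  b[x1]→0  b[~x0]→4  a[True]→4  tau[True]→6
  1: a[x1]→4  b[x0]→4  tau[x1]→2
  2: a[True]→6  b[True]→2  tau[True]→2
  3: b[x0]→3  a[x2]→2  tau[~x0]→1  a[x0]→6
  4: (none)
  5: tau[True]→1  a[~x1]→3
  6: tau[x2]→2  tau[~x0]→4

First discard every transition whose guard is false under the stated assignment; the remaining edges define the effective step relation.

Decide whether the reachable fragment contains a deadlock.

Reach set: {0,4,6}
  0: a→4  tau→6  [2 out]
  4: ∅  [deadlock]
  6: ∅  [deadlock]
witness 4: a

Answer: DEADLOCK at state 4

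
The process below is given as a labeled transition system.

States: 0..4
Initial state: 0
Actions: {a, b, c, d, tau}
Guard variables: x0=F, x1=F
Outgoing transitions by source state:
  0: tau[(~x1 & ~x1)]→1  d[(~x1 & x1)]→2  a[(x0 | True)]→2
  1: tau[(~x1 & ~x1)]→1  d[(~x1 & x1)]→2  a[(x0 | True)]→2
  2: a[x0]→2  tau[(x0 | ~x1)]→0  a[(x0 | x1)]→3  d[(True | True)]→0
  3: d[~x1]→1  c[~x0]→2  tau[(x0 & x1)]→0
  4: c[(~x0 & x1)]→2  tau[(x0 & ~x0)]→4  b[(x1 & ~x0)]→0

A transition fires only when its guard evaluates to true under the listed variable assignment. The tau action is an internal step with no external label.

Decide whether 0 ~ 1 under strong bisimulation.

Bisimulation quotient by refinement:
  round 0: {{0,1,2,3,4}}
  round 1: {{0,1},{2},{3},{4}}
stable after 2 split(s): 4 block(s)
[0]={0,1}  [1]={0,1}

Answer: BISIMILAR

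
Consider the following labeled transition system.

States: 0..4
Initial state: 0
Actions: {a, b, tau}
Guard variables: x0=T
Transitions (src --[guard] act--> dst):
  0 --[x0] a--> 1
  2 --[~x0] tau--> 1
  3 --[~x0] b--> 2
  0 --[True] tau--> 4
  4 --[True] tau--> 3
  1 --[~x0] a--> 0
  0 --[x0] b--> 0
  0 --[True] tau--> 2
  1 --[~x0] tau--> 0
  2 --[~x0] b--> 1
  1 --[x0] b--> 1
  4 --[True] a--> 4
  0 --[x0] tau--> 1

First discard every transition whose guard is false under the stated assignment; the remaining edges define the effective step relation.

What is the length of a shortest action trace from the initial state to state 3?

Layered search for 3:
  L0 = {0}
  L1 = {1,2,4}
  L2 = {3}
first hit 3 at d=2 via tau·tau

Answer: 2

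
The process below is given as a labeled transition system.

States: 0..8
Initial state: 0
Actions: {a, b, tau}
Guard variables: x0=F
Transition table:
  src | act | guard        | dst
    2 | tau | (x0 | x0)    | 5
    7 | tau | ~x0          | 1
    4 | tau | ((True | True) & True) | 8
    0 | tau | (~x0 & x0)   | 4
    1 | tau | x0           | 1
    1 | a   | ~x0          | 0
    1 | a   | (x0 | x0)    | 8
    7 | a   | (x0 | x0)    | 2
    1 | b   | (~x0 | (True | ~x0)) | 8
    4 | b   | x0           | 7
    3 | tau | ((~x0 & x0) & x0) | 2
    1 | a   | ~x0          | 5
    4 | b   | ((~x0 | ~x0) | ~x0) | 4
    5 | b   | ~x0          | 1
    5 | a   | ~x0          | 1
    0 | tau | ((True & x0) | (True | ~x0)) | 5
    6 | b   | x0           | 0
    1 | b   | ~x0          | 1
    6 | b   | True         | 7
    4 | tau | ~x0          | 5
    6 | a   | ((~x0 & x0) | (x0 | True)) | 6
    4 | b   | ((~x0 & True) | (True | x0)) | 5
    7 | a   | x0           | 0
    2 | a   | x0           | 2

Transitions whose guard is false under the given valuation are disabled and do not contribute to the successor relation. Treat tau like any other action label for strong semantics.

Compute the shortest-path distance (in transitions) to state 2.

Answer: UNREACHABLE

Analysis:
BFS to 2:
  depth 0: {0}
  depth 1: {5}
  depth 2: {1}
  depth 3: {8}
2 never appears.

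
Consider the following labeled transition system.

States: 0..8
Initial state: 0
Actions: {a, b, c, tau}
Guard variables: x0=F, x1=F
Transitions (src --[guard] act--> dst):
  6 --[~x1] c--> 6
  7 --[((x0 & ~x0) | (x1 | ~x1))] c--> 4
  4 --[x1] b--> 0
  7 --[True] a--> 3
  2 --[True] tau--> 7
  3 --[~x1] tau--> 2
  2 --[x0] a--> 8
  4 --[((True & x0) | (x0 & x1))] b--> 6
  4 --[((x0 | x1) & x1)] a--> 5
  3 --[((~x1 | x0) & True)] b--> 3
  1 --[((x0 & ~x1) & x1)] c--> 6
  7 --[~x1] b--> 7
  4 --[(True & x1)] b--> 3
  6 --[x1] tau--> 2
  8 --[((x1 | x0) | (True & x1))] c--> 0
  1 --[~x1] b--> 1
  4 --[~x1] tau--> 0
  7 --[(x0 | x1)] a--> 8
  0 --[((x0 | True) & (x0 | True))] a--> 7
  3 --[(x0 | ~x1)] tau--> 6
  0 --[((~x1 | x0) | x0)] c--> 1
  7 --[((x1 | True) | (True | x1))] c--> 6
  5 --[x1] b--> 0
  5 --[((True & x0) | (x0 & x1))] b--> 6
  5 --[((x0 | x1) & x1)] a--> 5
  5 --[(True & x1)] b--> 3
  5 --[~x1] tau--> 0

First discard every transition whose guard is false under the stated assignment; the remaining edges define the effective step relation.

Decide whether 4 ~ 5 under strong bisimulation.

Answer: BISIMILAR

Working:
Refine partition for ~:
  round 0: {{0,1,2,3,4,5,6,7,8}}
  round 1: {{0},{1},{2,4,5},{3},{6},{7},{8}}
  round 2: {{0},{1},{2},{3},{4,5},{6},{7},{8}}
stable after 3 split(s): 8 block(s)
class of 4: {4,5}; class of 5: {4,5}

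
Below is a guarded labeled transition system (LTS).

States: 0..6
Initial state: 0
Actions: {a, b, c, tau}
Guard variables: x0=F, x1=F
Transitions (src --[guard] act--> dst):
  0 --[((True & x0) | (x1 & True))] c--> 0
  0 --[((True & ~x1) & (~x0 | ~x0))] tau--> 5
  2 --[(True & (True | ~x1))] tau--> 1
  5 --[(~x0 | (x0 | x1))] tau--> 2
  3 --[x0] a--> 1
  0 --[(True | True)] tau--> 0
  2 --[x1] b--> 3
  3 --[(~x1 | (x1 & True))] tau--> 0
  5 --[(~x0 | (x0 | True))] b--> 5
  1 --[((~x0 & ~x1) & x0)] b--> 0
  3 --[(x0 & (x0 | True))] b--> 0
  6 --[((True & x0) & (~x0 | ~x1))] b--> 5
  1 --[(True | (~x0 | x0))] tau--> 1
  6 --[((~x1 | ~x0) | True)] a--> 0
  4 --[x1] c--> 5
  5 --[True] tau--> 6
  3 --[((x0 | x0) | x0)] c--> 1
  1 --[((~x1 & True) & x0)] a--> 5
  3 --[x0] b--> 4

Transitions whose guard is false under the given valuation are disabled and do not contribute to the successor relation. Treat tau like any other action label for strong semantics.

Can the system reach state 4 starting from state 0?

9 transition(s) survive guard evaluation.
L0 = {0}
L1 = {5}  now seen {0,5}
L2 = {2,6}  now seen {0,2,5,6}
L3 = {1}  now seen {0,1,2,5,6}
Reachable = {0,1,2,5,6}

Answer: UNREACHABLE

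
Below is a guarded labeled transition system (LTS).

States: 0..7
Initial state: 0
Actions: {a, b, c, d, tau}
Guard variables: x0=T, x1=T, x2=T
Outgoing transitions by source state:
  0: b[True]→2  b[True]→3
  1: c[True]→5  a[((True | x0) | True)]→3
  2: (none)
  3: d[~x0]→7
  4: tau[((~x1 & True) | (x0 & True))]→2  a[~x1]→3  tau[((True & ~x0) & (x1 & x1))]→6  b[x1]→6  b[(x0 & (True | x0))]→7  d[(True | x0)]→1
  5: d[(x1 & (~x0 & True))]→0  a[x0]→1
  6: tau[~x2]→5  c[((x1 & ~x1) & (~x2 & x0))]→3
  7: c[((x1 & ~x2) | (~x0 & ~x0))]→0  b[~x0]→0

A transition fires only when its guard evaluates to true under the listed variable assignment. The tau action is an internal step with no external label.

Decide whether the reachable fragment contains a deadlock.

Reach set: {0,2,3}
  0: b→2  b→3  [deg 2]
  2: ∅  [deadlock]
  3: ∅  [deadlock]
witness 2: b

Answer: DEADLOCK at state 2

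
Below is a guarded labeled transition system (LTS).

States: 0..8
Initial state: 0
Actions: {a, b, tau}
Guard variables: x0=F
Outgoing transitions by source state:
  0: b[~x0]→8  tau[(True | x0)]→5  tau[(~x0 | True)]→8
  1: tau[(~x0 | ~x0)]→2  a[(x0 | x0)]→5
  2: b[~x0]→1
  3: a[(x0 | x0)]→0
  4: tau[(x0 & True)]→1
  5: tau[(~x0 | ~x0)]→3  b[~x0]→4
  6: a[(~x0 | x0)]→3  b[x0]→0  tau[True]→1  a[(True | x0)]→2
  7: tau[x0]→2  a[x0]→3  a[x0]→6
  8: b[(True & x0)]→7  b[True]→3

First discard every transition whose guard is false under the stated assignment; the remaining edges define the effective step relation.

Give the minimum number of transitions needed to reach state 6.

Answer: UNREACHABLE

Trace:
BFS to 6:
  depth 0: {0}
  depth 1: {5,8}
  depth 2: {3,4}
6 never appears.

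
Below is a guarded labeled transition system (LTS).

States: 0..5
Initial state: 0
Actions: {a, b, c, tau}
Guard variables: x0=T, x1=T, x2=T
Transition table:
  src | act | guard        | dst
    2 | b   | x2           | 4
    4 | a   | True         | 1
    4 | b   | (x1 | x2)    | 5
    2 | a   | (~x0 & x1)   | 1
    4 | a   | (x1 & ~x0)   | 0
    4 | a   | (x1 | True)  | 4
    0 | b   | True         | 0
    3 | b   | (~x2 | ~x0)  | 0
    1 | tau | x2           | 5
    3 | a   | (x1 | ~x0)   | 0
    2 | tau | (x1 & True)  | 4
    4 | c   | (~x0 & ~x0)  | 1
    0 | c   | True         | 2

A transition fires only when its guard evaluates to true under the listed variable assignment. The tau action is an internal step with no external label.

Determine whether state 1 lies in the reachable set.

Answer: REACHABLE

Analysis:
After dropping false guards: 9 live edges.
L0 = {0}
L1 = {2}  total {0,2}
L2 = {4}  total {0,2,4}
L3 = {1,5}  total {0,1,2,4,5}
Reach set: {0,1,2,4,5}
trace reaching 1: c·b·a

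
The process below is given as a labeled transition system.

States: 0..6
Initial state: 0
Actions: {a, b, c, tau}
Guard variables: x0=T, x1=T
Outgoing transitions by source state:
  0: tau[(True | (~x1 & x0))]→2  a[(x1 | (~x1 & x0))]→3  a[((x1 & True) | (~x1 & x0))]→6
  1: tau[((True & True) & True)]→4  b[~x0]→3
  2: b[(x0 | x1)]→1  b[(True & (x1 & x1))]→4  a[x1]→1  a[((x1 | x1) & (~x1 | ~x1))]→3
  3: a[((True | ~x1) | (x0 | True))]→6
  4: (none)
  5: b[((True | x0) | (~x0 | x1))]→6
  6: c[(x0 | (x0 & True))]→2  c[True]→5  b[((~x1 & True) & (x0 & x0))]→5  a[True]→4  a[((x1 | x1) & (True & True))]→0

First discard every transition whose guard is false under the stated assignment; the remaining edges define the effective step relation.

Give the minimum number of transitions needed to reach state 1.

Answer: 2

Trace:
BFS to 1:
  depth 0: {0}
  depth 1: {2,3,6}
  depth 2: {1,4,5}
first hit 1 at d=2 via tau·a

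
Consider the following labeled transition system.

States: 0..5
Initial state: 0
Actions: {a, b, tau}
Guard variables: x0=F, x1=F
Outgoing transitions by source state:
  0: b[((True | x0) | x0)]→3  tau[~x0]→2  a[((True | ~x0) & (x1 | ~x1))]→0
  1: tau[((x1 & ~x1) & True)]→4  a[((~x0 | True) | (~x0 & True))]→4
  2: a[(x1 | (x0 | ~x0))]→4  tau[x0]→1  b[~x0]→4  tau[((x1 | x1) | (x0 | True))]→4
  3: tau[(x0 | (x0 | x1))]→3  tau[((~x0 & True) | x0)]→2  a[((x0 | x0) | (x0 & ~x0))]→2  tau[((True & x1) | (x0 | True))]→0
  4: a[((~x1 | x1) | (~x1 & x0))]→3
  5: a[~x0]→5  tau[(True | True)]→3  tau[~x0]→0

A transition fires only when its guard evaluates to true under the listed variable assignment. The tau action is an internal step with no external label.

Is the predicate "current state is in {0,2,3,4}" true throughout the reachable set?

Inv-set: {0,2,3,4}
R = {0,2,3,4}
  0: ok
  2: ok
  3: ok
  4: ok

Answer: INVARIANT HOLDS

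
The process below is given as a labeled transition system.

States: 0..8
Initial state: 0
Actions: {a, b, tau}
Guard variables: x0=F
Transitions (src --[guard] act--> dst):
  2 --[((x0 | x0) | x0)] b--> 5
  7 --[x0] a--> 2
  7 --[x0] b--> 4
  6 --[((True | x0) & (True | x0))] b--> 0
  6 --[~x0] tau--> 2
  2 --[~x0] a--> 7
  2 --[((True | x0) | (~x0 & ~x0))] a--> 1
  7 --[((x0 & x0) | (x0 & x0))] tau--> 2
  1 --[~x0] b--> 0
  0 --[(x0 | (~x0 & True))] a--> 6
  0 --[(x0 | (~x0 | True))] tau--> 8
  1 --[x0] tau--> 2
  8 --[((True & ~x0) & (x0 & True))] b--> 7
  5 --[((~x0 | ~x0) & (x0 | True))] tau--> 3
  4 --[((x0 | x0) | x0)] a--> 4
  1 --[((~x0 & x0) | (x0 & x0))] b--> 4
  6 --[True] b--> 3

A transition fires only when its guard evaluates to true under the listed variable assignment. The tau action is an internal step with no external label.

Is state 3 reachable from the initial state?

Guard filter leaves 9 enabled edge(s).
Layer 0: {0}
Layer 1: {6,8}  now seen {0,6,8}
Layer 2: {2,3}  now seen {0,2,3,6,8}
Layer 3: {1,7}  now seen {0,1,2,3,6,7,8}
Reachable = {0,1,2,3,6,7,8}
witness 3: a·b

Answer: REACHABLE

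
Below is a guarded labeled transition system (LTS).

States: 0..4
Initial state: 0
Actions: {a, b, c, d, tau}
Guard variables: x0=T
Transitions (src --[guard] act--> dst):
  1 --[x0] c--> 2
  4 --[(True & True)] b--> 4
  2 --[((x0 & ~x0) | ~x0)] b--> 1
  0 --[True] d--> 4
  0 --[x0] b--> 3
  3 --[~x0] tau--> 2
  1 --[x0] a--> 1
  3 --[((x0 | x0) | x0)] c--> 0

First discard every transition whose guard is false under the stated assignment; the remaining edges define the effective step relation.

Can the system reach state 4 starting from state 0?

Guard filter leaves 6 enabled edge(s).
L0 = {0}
L1 = {3,4}  cumulative {0,3,4}
Reachable = {0,3,4}
trace reaching 4: d

Answer: REACHABLE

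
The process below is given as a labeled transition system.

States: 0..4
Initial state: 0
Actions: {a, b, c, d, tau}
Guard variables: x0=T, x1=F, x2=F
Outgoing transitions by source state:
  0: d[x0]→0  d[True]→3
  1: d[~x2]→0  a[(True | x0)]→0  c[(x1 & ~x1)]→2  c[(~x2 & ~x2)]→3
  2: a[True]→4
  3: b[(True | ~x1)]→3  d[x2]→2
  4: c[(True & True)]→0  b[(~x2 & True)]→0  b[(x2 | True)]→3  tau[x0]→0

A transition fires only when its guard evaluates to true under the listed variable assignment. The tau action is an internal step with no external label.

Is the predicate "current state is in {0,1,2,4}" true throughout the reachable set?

Inv-set: {0,1,2,4}
Reachable = {0,3}
  0: safe
  3: outside
reach 3 via d — violates

Answer: INVARIANT VIOLATED at state 3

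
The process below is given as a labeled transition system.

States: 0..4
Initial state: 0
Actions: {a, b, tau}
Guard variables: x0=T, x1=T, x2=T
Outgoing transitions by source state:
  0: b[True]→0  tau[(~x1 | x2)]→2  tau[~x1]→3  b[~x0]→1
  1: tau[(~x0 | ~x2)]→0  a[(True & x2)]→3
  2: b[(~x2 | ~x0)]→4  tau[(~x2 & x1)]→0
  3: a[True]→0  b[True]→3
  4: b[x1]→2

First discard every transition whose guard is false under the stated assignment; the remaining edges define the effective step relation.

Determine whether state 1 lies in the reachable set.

Guard filter leaves 6 enabled edge(s).
L0 = {0}
L1 = {2}  total {0,2}
R = {0,2}

Answer: UNREACHABLE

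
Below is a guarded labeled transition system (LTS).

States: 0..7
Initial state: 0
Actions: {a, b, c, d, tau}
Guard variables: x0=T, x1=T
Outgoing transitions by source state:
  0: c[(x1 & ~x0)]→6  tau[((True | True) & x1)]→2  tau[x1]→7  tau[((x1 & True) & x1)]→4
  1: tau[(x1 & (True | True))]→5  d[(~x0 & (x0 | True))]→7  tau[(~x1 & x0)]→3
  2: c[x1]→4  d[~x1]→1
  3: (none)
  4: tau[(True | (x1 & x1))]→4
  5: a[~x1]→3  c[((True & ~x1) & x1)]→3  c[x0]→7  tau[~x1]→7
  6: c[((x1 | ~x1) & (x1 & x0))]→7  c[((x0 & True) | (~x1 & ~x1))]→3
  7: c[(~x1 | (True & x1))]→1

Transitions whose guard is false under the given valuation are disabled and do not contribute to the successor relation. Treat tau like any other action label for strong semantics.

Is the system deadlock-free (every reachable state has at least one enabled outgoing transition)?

R = {0,1,2,4,5,7}
  0: tau→2  tau→4  tau→7  [3 exit(s)]
  1: tau→5  [1 exit(s)]
  2: c→4  [1 exit(s)]
  4: tau→4  [1 exit(s)]
  5: c→7  [1 exit(s)]
  7: c→1  [1 exit(s)]

Answer: DEADLOCK-FREE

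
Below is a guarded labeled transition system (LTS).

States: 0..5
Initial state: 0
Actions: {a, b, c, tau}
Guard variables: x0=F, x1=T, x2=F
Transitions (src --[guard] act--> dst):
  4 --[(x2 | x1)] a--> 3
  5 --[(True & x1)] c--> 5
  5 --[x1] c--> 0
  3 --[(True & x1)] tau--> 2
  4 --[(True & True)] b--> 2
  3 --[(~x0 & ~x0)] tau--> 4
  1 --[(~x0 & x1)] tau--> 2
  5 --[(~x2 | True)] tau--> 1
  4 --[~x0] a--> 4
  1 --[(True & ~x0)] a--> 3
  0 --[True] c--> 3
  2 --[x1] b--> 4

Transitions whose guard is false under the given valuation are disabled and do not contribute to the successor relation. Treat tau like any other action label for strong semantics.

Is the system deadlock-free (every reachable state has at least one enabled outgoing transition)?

R = {0,2,3,4}
  0: c→3  [1 exit(s)]
  2: b→4  [1 exit(s)]
  3: tau→2  tau→4  [2 exit(s)]
  4: a→3  a→4  b→2  [3 exit(s)]

Answer: DEADLOCK-FREE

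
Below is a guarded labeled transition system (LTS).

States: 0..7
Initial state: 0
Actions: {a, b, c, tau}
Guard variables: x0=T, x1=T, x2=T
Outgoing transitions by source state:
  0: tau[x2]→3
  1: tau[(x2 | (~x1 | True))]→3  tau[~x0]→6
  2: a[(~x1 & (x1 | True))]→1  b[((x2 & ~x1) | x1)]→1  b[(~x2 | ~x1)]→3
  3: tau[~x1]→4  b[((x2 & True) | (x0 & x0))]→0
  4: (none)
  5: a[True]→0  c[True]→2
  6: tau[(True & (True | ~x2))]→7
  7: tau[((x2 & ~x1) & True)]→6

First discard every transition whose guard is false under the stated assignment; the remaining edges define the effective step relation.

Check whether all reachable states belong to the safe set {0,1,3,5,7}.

Answer: INVARIANT HOLDS

Analysis:
Safe = {0,1,3,5,7}
Reach set: {0,3}
  0: ok
  3: ok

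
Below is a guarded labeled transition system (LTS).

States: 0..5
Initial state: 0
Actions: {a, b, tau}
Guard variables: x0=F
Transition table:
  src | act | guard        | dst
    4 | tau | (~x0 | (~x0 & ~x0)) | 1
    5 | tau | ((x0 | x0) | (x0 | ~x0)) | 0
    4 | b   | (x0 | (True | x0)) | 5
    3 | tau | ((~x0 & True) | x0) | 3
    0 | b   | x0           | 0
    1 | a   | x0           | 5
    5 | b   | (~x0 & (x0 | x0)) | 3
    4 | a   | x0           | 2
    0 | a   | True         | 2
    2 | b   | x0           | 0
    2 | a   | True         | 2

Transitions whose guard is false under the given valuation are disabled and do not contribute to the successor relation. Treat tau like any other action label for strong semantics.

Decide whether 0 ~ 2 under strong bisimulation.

Answer: BISIMILAR

Trace:
Bisimulation quotient by refinement:
  round 0: {{0,1,2,3,4,5}}
  round 1: {{0,2},{1},{3,5},{4}}
  round 2: {{0,2},{1},{3},{4},{5}}
stable after 3 split(s): 5 block(s)
[0]={0,2}  [2]={0,2}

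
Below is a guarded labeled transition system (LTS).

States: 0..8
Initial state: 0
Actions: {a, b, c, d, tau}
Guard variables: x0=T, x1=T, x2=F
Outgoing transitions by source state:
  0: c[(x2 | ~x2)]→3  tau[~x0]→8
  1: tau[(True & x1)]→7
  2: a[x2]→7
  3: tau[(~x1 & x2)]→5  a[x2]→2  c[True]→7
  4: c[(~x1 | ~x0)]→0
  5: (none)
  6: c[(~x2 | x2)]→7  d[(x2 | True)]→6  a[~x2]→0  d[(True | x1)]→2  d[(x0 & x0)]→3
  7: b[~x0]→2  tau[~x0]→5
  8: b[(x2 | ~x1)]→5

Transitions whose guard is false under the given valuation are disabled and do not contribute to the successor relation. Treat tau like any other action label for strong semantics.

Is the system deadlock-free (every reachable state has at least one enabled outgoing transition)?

Answer: DEADLOCK at state 7

Working:
R = {0,3,7}
  0: c→3  [1 exit(s)]
  3: c→7  [1 exit(s)]
  7: ∅  [deadlock]
trace reaching 7: c·c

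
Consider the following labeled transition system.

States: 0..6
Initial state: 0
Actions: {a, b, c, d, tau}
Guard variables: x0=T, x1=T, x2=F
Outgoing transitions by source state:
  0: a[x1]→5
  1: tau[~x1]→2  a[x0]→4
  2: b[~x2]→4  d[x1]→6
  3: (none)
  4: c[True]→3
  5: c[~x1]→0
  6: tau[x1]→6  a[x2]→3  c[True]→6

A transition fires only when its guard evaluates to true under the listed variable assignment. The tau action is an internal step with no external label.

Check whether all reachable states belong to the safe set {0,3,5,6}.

Answer: INVARIANT HOLDS

Analysis:
Inv-set: {0,3,5,6}
Reachable = {0,5}
  0: safe
  5: safe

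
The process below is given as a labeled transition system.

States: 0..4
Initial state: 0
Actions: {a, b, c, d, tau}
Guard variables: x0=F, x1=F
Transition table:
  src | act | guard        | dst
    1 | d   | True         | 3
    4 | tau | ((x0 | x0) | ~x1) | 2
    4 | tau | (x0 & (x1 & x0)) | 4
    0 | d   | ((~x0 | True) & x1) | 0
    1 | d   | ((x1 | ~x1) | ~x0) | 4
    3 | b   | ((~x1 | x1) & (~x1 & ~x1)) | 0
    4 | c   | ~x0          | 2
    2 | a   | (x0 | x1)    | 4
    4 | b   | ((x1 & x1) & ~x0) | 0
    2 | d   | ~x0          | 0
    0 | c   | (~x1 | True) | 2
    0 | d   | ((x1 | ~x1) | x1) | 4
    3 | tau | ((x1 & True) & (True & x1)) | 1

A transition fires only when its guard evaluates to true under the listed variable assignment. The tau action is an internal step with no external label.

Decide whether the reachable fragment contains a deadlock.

R = {0,2,4}
  0: c→2  d→4  [2 exit(s)]
  2: d→0  [1 exit(s)]
  4: c→2  tau→2  [2 exit(s)]

Answer: DEADLOCK-FREE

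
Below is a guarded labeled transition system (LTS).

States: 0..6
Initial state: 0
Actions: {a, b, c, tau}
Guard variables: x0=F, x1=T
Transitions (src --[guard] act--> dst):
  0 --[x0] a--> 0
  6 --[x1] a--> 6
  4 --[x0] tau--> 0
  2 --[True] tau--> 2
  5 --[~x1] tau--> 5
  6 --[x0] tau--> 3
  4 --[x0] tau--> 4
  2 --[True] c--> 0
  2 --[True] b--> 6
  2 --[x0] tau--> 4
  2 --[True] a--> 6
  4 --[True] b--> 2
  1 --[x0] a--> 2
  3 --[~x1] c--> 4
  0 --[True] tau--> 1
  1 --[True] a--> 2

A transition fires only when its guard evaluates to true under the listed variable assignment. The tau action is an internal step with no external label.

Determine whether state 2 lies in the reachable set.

After dropping false guards: 8 live edges.
depth 0: {0}
depth 1: {1}  cumulative {0,1}
depth 2: {2}  cumulative {0,1,2}
depth 3: {6}  cumulative {0,1,2,6}
Reachable = {0,1,2,6}
witness 2: tau·a

Answer: REACHABLE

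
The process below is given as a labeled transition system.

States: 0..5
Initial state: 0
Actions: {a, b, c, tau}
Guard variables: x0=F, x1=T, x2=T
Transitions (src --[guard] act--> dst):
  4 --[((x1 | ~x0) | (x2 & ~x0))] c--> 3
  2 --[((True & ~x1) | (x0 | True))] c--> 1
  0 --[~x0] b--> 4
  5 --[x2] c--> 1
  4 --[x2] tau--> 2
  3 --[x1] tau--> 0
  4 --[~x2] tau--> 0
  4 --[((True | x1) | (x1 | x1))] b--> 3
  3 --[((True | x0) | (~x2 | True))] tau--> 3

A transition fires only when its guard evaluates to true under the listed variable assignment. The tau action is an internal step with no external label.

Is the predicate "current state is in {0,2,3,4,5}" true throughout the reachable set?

Allowed set {0,2,3,4,5}
Reach set: {0,1,2,3,4}
  0: safe
  1: outside
  2: safe
  3: safe
  4: safe
reach 1 via b·tau·c — violates

Answer: INVARIANT VIOLATED at state 1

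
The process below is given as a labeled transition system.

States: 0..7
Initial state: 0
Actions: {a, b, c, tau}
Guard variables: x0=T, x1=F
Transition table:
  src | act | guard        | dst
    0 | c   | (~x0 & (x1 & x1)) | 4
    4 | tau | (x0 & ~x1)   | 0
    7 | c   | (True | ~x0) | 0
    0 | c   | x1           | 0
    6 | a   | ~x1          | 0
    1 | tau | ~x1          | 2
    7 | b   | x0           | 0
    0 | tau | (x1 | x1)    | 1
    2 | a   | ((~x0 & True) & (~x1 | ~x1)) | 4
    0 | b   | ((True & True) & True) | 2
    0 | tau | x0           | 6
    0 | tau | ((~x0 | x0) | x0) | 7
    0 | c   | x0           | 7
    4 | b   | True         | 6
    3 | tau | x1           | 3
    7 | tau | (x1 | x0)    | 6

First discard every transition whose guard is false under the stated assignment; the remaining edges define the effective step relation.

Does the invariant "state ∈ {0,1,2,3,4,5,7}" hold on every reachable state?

Allowed set {0,1,2,3,4,5,7}
Reachable = {0,2,6,7}
  0: ok
  2: ok
  6: outside
  7: ok
witness against invariant: tau → 6

Answer: INVARIANT VIOLATED at state 6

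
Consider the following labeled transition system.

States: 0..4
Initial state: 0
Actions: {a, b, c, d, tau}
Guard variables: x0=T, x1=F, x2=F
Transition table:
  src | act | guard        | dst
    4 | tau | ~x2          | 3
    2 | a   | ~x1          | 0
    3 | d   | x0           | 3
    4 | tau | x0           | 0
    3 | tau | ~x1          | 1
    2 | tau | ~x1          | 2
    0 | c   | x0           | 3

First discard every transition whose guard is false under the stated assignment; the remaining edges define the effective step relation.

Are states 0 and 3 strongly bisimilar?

Compute ~ classes (split until stable):
  P[0] = {{0,1,2,3,4}}
  P[1] = {{0},{1},{2},{3},{4}}
5 equivalence class(es) (converged in 2)
[0]={0}  [3]={3}

Answer: NOT BISIMILAR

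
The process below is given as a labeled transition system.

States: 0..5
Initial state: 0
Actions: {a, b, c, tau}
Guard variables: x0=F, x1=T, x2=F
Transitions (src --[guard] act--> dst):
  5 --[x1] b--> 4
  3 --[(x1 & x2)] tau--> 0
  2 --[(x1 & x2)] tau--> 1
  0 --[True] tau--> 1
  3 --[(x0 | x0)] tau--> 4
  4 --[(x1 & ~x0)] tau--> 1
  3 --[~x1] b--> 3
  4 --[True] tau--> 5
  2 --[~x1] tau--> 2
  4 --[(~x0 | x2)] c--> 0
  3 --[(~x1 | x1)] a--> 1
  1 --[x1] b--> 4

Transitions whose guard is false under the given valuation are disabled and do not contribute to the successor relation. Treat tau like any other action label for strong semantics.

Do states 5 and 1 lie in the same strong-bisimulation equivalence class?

Answer: BISIMILAR

Analysis:
Refine partition for ~:
  P[0] = {{0,1,2,3,4,5}}
  P[1] = {{0},{1,5},{2},{3},{4}}
stable after 2 split(s): 5 block(s)
class of 5: {1,5}; class of 1: {1,5}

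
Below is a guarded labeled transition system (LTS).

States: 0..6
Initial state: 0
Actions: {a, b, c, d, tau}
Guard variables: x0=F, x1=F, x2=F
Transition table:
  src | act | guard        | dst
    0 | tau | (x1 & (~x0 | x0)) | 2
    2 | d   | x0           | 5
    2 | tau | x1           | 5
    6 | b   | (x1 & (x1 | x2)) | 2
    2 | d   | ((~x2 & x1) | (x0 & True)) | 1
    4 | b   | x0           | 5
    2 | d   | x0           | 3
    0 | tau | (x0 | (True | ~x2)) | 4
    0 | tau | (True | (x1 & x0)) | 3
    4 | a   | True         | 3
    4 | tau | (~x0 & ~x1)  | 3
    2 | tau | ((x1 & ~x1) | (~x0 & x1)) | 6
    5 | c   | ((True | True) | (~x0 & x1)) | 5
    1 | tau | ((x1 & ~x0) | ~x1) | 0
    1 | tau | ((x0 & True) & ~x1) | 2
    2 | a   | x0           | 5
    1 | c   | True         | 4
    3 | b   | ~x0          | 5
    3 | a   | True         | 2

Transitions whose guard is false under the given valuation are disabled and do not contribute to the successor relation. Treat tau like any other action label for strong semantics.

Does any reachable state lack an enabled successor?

Reachable = {0,2,3,4,5}
  0: tau→3  tau→4  [2 out]
  2: ∅  [deadlock]
  3: a→2  b→5  [2 out]
  4: a→3  tau→3  [2 out]
  5: c→5  [1 out]
trace reaching 2: tau·a

Answer: DEADLOCK at state 2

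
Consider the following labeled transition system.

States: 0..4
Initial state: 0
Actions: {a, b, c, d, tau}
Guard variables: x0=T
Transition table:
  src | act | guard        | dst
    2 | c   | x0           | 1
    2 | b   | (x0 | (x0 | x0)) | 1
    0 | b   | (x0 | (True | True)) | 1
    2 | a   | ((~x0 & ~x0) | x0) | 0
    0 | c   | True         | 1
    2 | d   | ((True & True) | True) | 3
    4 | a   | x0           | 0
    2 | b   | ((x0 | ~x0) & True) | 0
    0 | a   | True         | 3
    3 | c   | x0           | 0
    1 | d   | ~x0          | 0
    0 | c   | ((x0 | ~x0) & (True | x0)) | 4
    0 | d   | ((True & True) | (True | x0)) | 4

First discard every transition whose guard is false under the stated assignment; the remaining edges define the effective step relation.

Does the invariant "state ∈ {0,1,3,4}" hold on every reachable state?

Allowed set {0,1,3,4}
R = {0,1,3,4}
  0: ✓
  1: ✓
  3: ✓
  4: ✓

Answer: INVARIANT HOLDS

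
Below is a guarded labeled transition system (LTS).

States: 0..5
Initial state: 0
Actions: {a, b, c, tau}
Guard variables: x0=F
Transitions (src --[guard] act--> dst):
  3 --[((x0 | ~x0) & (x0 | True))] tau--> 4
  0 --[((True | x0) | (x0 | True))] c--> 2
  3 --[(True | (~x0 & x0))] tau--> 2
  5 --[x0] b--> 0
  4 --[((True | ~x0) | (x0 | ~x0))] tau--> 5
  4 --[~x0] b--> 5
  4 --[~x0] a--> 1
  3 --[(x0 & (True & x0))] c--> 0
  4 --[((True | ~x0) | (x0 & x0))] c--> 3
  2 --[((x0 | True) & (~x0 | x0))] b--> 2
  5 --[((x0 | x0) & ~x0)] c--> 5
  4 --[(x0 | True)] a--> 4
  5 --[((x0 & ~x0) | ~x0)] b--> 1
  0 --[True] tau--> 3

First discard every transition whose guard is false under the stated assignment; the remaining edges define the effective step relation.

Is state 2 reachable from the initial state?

Answer: REACHABLE

Trace:
After dropping false guards: 11 live edges.
L0 = {0}
L1 = {2,3}  total {0,2,3}
L2 = {4}  total {0,2,3,4}
L3 = {1,5}  total {0,1,2,3,4,5}
Reach set: {0,1,2,3,4,5}
trace reaching 2: c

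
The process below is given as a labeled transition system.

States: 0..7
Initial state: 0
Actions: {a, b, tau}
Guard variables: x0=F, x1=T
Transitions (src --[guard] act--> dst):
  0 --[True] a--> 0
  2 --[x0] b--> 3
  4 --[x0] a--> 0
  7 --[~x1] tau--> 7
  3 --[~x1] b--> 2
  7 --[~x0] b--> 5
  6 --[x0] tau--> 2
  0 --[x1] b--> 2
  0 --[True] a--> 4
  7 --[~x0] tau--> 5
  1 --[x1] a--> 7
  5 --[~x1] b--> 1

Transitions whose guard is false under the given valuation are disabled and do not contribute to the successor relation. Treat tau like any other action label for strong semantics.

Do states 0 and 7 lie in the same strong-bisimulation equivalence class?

Answer: NOT BISIMILAR

Trace:
Compute ~ classes (split until stable):
  π0 = {{0,1,2,3,4,5,6,7}}
  π1 = {{0},{1},{2,3,4,5,6},{7}}
4 equivalence class(es) (converged in 2)
class of 0: {0}; class of 7: {7}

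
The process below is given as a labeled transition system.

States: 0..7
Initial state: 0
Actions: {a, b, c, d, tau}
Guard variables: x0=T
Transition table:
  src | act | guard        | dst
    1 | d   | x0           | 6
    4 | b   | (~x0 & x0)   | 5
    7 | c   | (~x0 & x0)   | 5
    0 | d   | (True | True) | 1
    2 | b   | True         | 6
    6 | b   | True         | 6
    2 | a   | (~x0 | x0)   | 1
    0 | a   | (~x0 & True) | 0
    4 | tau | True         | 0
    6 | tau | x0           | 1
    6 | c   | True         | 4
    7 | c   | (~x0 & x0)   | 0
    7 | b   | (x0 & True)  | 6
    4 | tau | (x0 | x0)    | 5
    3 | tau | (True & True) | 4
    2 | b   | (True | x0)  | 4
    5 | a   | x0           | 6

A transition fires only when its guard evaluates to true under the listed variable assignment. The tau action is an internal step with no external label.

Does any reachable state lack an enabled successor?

Reach set: {0,1,4,5,6}
  0: d→1  [1 out]
  1: d→6  [1 out]
  4: tau→0  tau→5  [2 out]
  5: a→6  [1 out]
  6: b→6  c→4  tau→1  [3 out]

Answer: DEADLOCK-FREE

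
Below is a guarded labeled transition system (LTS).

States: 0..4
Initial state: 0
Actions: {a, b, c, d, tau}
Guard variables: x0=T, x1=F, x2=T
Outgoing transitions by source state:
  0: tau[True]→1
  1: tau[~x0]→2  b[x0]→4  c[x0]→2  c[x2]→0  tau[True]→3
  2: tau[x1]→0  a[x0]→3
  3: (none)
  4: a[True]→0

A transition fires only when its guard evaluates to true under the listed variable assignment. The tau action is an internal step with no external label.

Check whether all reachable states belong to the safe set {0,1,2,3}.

Safe = {0,1,2,3}
Reach set: {0,1,2,3,4}
  0: ✓
  1: ✓
  2: ✓
  3: ✓
  4: ✗ unsafe
counterexample path to 4: tau·b

Answer: INVARIANT VIOLATED at state 4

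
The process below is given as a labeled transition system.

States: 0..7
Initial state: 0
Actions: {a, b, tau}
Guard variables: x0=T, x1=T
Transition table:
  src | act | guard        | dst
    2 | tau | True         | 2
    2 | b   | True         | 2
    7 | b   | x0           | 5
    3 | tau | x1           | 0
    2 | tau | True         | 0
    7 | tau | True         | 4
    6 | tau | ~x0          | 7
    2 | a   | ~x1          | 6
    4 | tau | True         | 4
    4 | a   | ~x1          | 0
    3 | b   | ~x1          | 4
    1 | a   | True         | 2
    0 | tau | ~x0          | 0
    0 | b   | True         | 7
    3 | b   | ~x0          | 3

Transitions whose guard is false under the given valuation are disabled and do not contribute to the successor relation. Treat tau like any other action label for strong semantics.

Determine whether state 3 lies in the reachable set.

9 transition(s) survive guard evaluation.
Layer 0: {0}
Layer 1: {7}  cumulative {0,7}
Layer 2: {4,5}  cumulative {0,4,5,7}
Reachable = {0,4,5,7}

Answer: UNREACHABLE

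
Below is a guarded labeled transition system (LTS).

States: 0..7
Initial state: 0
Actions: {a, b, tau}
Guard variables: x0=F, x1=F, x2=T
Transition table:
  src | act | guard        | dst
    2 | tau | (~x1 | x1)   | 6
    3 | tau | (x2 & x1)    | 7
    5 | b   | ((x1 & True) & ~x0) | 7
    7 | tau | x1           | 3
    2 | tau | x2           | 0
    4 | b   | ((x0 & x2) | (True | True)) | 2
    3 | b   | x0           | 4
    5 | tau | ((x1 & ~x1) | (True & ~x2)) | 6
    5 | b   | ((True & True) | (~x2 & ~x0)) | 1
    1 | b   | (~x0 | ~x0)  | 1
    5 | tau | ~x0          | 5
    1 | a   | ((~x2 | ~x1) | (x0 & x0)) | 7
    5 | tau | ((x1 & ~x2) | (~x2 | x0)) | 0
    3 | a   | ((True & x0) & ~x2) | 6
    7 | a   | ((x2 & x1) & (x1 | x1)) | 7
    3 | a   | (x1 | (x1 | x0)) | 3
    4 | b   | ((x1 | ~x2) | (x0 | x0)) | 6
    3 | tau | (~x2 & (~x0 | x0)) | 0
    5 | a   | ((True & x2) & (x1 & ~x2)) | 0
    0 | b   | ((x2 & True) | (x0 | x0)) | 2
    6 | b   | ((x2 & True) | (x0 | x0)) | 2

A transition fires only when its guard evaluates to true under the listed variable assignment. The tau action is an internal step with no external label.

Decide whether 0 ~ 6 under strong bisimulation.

Answer: BISIMILAR

Trace:
Bisimulation quotient by refinement:
  round 0: {{0,1,2,3,4,5,6,7}}
  round 1: {{0,4,6},{1},{2},{3,7},{5}}
5 equivalence class(es) (converged in 2)
0∈{0,4,6}, 6∈{0,4,6}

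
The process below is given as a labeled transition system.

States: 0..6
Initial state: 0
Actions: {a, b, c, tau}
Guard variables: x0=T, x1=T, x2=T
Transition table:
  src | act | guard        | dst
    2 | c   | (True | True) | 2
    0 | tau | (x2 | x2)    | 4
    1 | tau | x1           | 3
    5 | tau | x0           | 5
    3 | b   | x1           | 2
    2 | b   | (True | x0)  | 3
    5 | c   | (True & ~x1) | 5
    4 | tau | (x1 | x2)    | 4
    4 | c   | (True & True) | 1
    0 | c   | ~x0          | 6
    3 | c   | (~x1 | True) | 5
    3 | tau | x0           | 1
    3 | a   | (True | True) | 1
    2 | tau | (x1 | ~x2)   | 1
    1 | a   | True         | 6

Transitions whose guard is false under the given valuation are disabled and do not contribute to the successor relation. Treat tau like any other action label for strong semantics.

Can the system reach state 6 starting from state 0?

Guard filter leaves 13 enabled edge(s).
depth 0: {0}
depth 1: {4}  now seen {0,4}
depth 2: {1}  now seen {0,1,4}
depth 3: {3,6}  now seen {0,1,3,4,6}
depth 4: {2,5}  now seen {0,1,2,3,4,5,6}
Reach set: {0,1,2,3,4,5,6}
Path to 6: tau·c·a

Answer: REACHABLE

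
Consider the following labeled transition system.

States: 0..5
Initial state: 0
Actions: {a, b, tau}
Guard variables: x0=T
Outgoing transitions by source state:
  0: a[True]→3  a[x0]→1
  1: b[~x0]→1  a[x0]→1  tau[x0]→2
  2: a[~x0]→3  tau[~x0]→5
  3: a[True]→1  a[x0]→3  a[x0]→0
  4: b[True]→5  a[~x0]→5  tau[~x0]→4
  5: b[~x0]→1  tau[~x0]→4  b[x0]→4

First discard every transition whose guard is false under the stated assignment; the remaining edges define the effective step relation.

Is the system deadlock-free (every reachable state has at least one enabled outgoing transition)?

Answer: DEADLOCK at state 2

Working:
Reach set: {0,1,2,3}
  0: a→1  a→3  [2 exit(s)]
  1: a→1  tau→2  [2 exit(s)]
  2: ∅  [no exit]
  3: a→0  a→1  a→3  [3 exit(s)]
trace reaching 2: a·tau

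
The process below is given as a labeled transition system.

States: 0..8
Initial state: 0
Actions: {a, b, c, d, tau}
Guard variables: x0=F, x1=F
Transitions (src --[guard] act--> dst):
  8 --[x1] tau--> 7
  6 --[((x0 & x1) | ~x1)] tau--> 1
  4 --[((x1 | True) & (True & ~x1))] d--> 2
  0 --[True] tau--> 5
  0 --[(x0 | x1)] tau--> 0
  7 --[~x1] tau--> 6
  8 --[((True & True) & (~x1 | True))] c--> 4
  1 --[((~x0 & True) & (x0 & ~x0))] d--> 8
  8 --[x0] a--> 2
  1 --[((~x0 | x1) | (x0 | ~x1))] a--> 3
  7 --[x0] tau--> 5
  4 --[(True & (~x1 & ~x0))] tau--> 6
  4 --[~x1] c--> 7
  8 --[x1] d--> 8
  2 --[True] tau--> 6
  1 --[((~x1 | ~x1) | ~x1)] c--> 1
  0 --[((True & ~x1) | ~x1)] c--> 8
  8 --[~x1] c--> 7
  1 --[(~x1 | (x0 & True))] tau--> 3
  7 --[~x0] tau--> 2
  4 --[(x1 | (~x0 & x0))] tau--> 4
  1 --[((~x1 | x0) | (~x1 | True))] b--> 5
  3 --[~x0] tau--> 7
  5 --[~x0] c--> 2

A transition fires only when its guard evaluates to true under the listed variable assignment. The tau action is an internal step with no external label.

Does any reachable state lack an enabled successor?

R = {0,1,2,3,4,5,6,7,8}
  0: c→8  tau→5  [2 exit(s)]
  1: a→3  b→5  c→1  tau→3  [4 exit(s)]
  2: tau→6  [1 exit(s)]
  3: tau→7  [1 exit(s)]
  4: c→7  d→2  tau→6  [3 exit(s)]
  5: c→2  [1 exit(s)]
  6: tau→1  [1 exit(s)]
  7: tau→2  tau→6  [2 exit(s)]
  8: c→4  c→7  [2 exit(s)]

Answer: DEADLOCK-FREE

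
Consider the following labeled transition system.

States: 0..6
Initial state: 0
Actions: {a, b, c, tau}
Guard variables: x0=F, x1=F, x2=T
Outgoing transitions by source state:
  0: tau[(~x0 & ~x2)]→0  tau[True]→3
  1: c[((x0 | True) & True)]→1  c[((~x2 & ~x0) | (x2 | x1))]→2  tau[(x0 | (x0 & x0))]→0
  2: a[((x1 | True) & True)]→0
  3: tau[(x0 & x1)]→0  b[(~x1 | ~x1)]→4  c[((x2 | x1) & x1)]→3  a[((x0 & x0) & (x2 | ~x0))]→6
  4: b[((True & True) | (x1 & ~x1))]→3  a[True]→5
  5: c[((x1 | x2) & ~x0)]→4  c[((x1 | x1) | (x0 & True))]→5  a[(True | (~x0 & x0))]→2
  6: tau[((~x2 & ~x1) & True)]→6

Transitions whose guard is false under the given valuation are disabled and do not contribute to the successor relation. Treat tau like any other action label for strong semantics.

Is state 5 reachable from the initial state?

9 transition(s) survive guard evaluation.
depth 0: {0}
depth 1: {3}  total {0,3}
depth 2: {4}  total {0,3,4}
depth 3: {5}  total {0,3,4,5}
depth 4: {2}  total {0,2,3,4,5}
R = {0,2,3,4,5}
Path to 5: tau·b·a

Answer: REACHABLE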